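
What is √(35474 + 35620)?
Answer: 17*√246 ≈ 266.63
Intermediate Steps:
√(35474 + 35620) = √71094 = 17*√246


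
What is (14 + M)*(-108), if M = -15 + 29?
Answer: -3024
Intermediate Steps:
M = 14
(14 + M)*(-108) = (14 + 14)*(-108) = 28*(-108) = -3024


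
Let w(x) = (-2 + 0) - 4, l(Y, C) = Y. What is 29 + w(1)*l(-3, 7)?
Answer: 47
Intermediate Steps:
w(x) = -6 (w(x) = -2 - 4 = -6)
29 + w(1)*l(-3, 7) = 29 - 6*(-3) = 29 + 18 = 47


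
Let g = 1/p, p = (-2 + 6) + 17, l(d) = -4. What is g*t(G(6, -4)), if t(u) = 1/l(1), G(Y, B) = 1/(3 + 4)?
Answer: -1/84 ≈ -0.011905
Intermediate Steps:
p = 21 (p = 4 + 17 = 21)
G(Y, B) = ⅐ (G(Y, B) = 1/7 = ⅐)
g = 1/21 ≈ 0.047619
t(u) = -¼ (t(u) = 1/(-4) = -¼)
g*t(G(6, -4)) = (1/21)*(-¼) = -1/84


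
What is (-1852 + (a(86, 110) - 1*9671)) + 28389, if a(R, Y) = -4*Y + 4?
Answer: 16430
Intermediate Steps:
a(R, Y) = 4 - 4*Y
(-1852 + (a(86, 110) - 1*9671)) + 28389 = (-1852 + ((4 - 4*110) - 1*9671)) + 28389 = (-1852 + ((4 - 440) - 9671)) + 28389 = (-1852 + (-436 - 9671)) + 28389 = (-1852 - 10107) + 28389 = -11959 + 28389 = 16430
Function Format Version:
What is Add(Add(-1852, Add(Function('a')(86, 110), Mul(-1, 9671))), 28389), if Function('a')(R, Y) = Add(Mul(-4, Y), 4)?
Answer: 16430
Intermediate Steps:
Function('a')(R, Y) = Add(4, Mul(-4, Y))
Add(Add(-1852, Add(Function('a')(86, 110), Mul(-1, 9671))), 28389) = Add(Add(-1852, Add(Add(4, Mul(-4, 110)), Mul(-1, 9671))), 28389) = Add(Add(-1852, Add(Add(4, -440), -9671)), 28389) = Add(Add(-1852, Add(-436, -9671)), 28389) = Add(Add(-1852, -10107), 28389) = Add(-11959, 28389) = 16430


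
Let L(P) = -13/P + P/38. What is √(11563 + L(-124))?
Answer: √16041407343/1178 ≈ 107.52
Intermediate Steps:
L(P) = -13/P + P/38 (L(P) = -13/P + P*(1/38) = -13/P + P/38)
√(11563 + L(-124)) = √(11563 + (-13/(-124) + (1/38)*(-124))) = √(11563 + (-13*(-1/124) - 62/19)) = √(11563 + (13/124 - 62/19)) = √(11563 - 7441/2356) = √(27234987/2356) = √16041407343/1178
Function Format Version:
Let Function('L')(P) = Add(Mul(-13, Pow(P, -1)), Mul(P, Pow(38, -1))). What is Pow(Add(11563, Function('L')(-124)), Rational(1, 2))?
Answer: Mul(Rational(1, 1178), Pow(16041407343, Rational(1, 2))) ≈ 107.52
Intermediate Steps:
Function('L')(P) = Add(Mul(-13, Pow(P, -1)), Mul(Rational(1, 38), P)) (Function('L')(P) = Add(Mul(-13, Pow(P, -1)), Mul(P, Rational(1, 38))) = Add(Mul(-13, Pow(P, -1)), Mul(Rational(1, 38), P)))
Pow(Add(11563, Function('L')(-124)), Rational(1, 2)) = Pow(Add(11563, Add(Mul(-13, Pow(-124, -1)), Mul(Rational(1, 38), -124))), Rational(1, 2)) = Pow(Add(11563, Add(Mul(-13, Rational(-1, 124)), Rational(-62, 19))), Rational(1, 2)) = Pow(Add(11563, Add(Rational(13, 124), Rational(-62, 19))), Rational(1, 2)) = Pow(Add(11563, Rational(-7441, 2356)), Rational(1, 2)) = Pow(Rational(27234987, 2356), Rational(1, 2)) = Mul(Rational(1, 1178), Pow(16041407343, Rational(1, 2)))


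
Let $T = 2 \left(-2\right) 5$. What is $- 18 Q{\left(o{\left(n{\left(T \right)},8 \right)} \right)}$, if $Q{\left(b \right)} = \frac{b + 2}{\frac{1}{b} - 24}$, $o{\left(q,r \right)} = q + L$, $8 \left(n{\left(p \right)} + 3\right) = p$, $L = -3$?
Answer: $- \frac{1989}{410} \approx -4.8512$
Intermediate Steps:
$T = -20$ ($T = \left(-4\right) 5 = -20$)
$n{\left(p \right)} = -3 + \frac{p}{8}$
$o{\left(q,r \right)} = -3 + q$ ($o{\left(q,r \right)} = q - 3 = -3 + q$)
$Q{\left(b \right)} = \frac{2 + b}{-24 + \frac{1}{b}}$
$- 18 Q{\left(o{\left(n{\left(T \right)},8 \right)} \right)} = - 18 \left(- \frac{\left(-3 + \left(-3 + \frac{1}{8} \left(-20\right)\right)\right) \left(2 + \left(-3 + \left(-3 + \frac{1}{8} \left(-20\right)\right)\right)\right)}{-1 + 24 \left(-3 + \left(-3 + \frac{1}{8} \left(-20\right)\right)\right)}\right) = - 18 \left(- \frac{\left(-3 - \frac{11}{2}\right) \left(2 - \frac{17}{2}\right)}{-1 + 24 \left(-3 - \frac{11}{2}\right)}\right) = - 18 \left(\left(-1\right) \left(- \frac{17}{2}\right) \frac{1}{-1 + 24 \left(- \frac{17}{2}\right)} \left(2 - \frac{17}{2}\right)\right) = - 18 \left(\left(-1\right) \left(- \frac{17}{2}\right) \frac{1}{-1 - 204} \left(- \frac{13}{2}\right)\right) = - 18 \left(\left(-1\right) \left(- \frac{17}{2}\right) \frac{1}{-205} \left(- \frac{13}{2}\right)\right) = - 18 \left(\left(-1\right) \left(- \frac{17}{2}\right) \left(- \frac{1}{205}\right) \left(- \frac{13}{2}\right)\right) = \left(-18\right) \frac{221}{820} = - \frac{1989}{410}$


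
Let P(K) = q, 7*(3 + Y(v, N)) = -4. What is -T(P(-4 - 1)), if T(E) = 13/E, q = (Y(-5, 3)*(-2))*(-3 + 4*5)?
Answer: -91/850 ≈ -0.10706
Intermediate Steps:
Y(v, N) = -25/7 (Y(v, N) = -3 + (1/7)*(-4) = -3 - 4/7 = -25/7)
q = 850/7 (q = (-25/7*(-2))*(-3 + 4*5) = 50*(-3 + 20)/7 = (50/7)*17 = 850/7 ≈ 121.43)
P(K) = 850/7
-T(P(-4 - 1)) = -13/850/7 = -13*7/850 = -1*91/850 = -91/850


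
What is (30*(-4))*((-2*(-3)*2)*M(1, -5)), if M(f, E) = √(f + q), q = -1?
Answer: 0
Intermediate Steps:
M(f, E) = √(-1 + f) (M(f, E) = √(f - 1) = √(-1 + f))
(30*(-4))*((-2*(-3)*2)*M(1, -5)) = (30*(-4))*((-2*(-3)*2)*√(-1 + 1)) = -120*6*2*√0 = -1440*0 = -120*0 = 0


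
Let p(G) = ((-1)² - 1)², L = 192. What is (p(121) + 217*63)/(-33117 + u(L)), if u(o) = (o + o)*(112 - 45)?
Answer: -1519/821 ≈ -1.8502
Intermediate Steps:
p(G) = 0 (p(G) = (1 - 1)² = 0² = 0)
u(o) = 134*o (u(o) = (2*o)*67 = 134*o)
(p(121) + 217*63)/(-33117 + u(L)) = (0 + 217*63)/(-33117 + 134*192) = (0 + 13671)/(-33117 + 25728) = 13671/(-7389) = 13671*(-1/7389) = -1519/821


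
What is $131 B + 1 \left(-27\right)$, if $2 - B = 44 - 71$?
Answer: $3772$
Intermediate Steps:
$B = 29$ ($B = 2 - \left(44 - 71\right) = 2 - -27 = 2 + 27 = 29$)
$131 B + 1 \left(-27\right) = 131 \cdot 29 + 1 \left(-27\right) = 3799 - 27 = 3772$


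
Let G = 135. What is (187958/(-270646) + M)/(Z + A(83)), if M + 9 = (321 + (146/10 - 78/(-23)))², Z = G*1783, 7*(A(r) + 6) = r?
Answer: 719740296962183/1507755847927400 ≈ 0.47736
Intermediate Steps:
A(r) = -6 + r/7
Z = 240705 (Z = 135*1783 = 240705)
M = 1519633231/13225 (M = -9 + (321 + (146/10 - 78/(-23)))² = -9 + (321 + (146*(⅒) - 78*(-1/23)))² = -9 + (321 + (73/5 + 78/23))² = -9 + (321 + 2069/115)² = -9 + (38984/115)² = -9 + 1519752256/13225 = 1519633231/13225 ≈ 1.1491e+5)
(187958/(-270646) + M)/(Z + A(83)) = (187958/(-270646) + 1519633231/13225)/(240705 + (-6 + (⅐)*83)) = (187958*(-1/270646) + 1519633231/13225)/(240705 + (-6 + 83/7)) = (-93979/135323 + 1519633231/13225)/(240705 + 41/7) = 205640084846338/(1789646675*(1684976/7)) = (205640084846338/1789646675)*(7/1684976) = 719740296962183/1507755847927400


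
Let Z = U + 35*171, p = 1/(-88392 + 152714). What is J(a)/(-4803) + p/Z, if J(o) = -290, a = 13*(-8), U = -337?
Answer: 105354295043/1744885020768 ≈ 0.060379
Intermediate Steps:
a = -104
p = 1/64322 ≈ 1.5547e-5
Z = 5648 (Z = -337 + 35*171 = -337 + 5985 = 5648)
J(a)/(-4803) + p/Z = -290/(-4803) + (1/64322)/5648 = -290*(-1/4803) + (1/64322)*(1/5648) = 290/4803 + 1/363290656 = 105354295043/1744885020768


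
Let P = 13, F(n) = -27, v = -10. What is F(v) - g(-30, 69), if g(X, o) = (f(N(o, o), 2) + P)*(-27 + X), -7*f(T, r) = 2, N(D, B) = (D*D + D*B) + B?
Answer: 4884/7 ≈ 697.71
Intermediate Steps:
N(D, B) = B + D² + B*D (N(D, B) = (D² + B*D) + B = B + D² + B*D)
f(T, r) = -2/7 (f(T, r) = -⅐*2 = -2/7)
g(X, o) = -2403/7 + 89*X/7 (g(X, o) = (-2/7 + 13)*(-27 + X) = 89*(-27 + X)/7 = -2403/7 + 89*X/7)
F(v) - g(-30, 69) = -27 - (-2403/7 + (89/7)*(-30)) = -27 - (-2403/7 - 2670/7) = -27 - 1*(-5073/7) = -27 + 5073/7 = 4884/7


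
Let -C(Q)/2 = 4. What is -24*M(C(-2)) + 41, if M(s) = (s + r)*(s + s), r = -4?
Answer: -4567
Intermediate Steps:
C(Q) = -8 (C(Q) = -2*4 = -8)
M(s) = 2*s*(-4 + s) (M(s) = (s - 4)*(s + s) = (-4 + s)*(2*s) = 2*s*(-4 + s))
-24*M(C(-2)) + 41 = -48*(-8)*(-4 - 8) + 41 = -48*(-8)*(-12) + 41 = -24*192 + 41 = -4608 + 41 = -4567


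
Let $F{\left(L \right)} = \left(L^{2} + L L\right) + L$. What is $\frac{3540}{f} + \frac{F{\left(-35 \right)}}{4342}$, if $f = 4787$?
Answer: $\frac{26931285}{20785154} \approx 1.2957$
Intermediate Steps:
$F{\left(L \right)} = L + 2 L^{2}$ ($F{\left(L \right)} = \left(L^{2} + L^{2}\right) + L = 2 L^{2} + L = L + 2 L^{2}$)
$\frac{3540}{f} + \frac{F{\left(-35 \right)}}{4342} = \frac{3540}{4787} + \frac{\left(-35\right) \left(1 + 2 \left(-35\right)\right)}{4342} = 3540 \cdot \frac{1}{4787} + - 35 \left(1 - 70\right) \frac{1}{4342} = \frac{3540}{4787} + \left(-35\right) \left(-69\right) \frac{1}{4342} = \frac{3540}{4787} + 2415 \cdot \frac{1}{4342} = \frac{3540}{4787} + \frac{2415}{4342} = \frac{26931285}{20785154}$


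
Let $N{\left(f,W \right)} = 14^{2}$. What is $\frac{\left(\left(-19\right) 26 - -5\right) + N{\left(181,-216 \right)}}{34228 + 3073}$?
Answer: $- \frac{293}{37301} \approx -0.007855$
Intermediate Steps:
$N{\left(f,W \right)} = 196$
$\frac{\left(\left(-19\right) 26 - -5\right) + N{\left(181,-216 \right)}}{34228 + 3073} = \frac{\left(\left(-19\right) 26 - -5\right) + 196}{34228 + 3073} = \frac{\left(-494 + \left(6 - 1\right)\right) + 196}{37301} = \left(\left(-494 + 5\right) + 196\right) \frac{1}{37301} = \left(-489 + 196\right) \frac{1}{37301} = \left(-293\right) \frac{1}{37301} = - \frac{293}{37301}$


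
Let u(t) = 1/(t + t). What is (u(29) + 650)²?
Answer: 1421365401/3364 ≈ 4.2252e+5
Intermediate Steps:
u(t) = 1/(2*t)
(u(29) + 650)² = ((½)/29 + 650)² = ((½)*(1/29) + 650)² = (1/58 + 650)² = (37701/58)² = 1421365401/3364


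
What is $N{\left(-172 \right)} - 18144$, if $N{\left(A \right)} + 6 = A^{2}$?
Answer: $11434$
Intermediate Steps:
$N{\left(A \right)} = -6 + A^{2}$
$N{\left(-172 \right)} - 18144 = \left(-6 + \left(-172\right)^{2}\right) - 18144 = \left(-6 + 29584\right) - 18144 = 29578 - 18144 = 11434$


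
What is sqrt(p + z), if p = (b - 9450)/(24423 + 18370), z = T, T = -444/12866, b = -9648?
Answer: 2*I*sqrt(9109085609167530)/275287369 ≈ 0.6934*I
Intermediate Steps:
T = -222/6433 (T = -444*1/12866 = -222/6433 ≈ -0.034510)
z = -222/6433 ≈ -0.034510
p = -19098/42793 (p = (-9648 - 9450)/(24423 + 18370) = -19098/42793 ≈ -0.44629)
sqrt(p + z) = sqrt(-19098/42793 - 222/6433) = sqrt(-132357480/275287369) = 2*I*sqrt(9109085609167530)/275287369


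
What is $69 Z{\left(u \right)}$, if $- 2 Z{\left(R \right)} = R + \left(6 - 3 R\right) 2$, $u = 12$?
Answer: $1656$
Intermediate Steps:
$Z{\left(R \right)} = -6 + \frac{5 R}{2}$ ($Z{\left(R \right)} = - \frac{R + \left(6 - 3 R\right) 2}{2} = - \frac{R - \left(-12 + 6 R\right)}{2} = - \frac{12 - 5 R}{2} = -6 + \frac{5 R}{2}$)
$69 Z{\left(u \right)} = 69 \left(-6 + \frac{5}{2} \cdot 12\right) = 69 \left(-6 + 30\right) = 69 \cdot 24 = 1656$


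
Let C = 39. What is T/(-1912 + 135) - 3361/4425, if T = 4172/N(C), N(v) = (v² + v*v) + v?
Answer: -6139908119/8075532075 ≈ -0.76031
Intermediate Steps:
N(v) = v + 2*v² (N(v) = (v² + v²) + v = 2*v² + v = v + 2*v²)
T = 4172/3081 (T = 4172/((39*(1 + 2*39))) = 4172/((39*(1 + 78))) = 4172/((39*79)) = 4172/3081 ≈ 1.3541)
T/(-1912 + 135) - 3361/4425 = 4172/(3081*(-1912 + 135)) - 3361/4425 = (4172/3081)/(-1777) - 3361*1/4425 = (4172/3081)*(-1/1777) - 3361/4425 = -4172/5474937 - 3361/4425 = -6139908119/8075532075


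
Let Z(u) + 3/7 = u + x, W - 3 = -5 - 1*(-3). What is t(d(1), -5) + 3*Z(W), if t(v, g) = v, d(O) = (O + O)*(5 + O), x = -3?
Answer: 33/7 ≈ 4.7143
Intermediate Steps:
d(O) = 2*O*(5 + O) (d(O) = (2*O)*(5 + O) = 2*O*(5 + O))
W = 1 (W = 3 + (-5 - 1*(-3)) = 3 + (-5 + 3) = 3 - 2 = 1)
Z(u) = -24/7 + u (Z(u) = -3/7 + (u - 3) = -3/7 + (-3 + u) = -24/7 + u)
t(d(1), -5) + 3*Z(W) = 2*1*(5 + 1) + 3*(-24/7 + 1) = 2*1*6 + 3*(-17/7) = 12 - 51/7 = 33/7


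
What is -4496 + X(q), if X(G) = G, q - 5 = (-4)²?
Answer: -4475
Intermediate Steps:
q = 21 (q = 5 + (-4)² = 5 + 16 = 21)
-4496 + X(q) = -4496 + 21 = -4475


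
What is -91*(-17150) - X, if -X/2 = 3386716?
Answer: 8334082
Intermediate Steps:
X = -6773432 (X = -2*3386716 = -6773432)
-91*(-17150) - X = -91*(-17150) - 1*(-6773432) = 1560650 + 6773432 = 8334082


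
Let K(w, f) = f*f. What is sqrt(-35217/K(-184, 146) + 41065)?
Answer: sqrt(875306323)/146 ≈ 202.64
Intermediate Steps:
K(w, f) = f**2
sqrt(-35217/K(-184, 146) + 41065) = sqrt(-35217/(146**2) + 41065) = sqrt(-35217/21316 + 41065) = sqrt(875306323/21316) = sqrt(875306323)/146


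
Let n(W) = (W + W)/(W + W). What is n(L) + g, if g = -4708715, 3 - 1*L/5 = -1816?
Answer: -4708714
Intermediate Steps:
L = 9095 (L = 15 - 5*(-1816) = 15 + 9080 = 9095)
n(W) = 1 (n(W) = (2*W)/((2*W)) = (2*W)*(1/(2*W)) = 1)
n(L) + g = 1 - 4708715 = -4708714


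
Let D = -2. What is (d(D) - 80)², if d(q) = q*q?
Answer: 5776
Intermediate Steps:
d(q) = q²
(d(D) - 80)² = ((-2)² - 80)² = (4 - 80)² = (-76)² = 5776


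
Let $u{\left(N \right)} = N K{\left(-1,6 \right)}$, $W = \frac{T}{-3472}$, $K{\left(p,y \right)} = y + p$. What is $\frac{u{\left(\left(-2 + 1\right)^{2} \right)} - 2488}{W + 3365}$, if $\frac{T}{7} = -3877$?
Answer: $- \frac{1231568}{1672917} \approx -0.73618$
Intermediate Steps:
$T = -27139$ ($T = 7 \left(-3877\right) = -27139$)
$K{\left(p,y \right)} = p + y$
$W = \frac{3877}{496}$ ($W = - \frac{27139}{-3472} = \left(-27139\right) \left(- \frac{1}{3472}\right) = \frac{3877}{496} \approx 7.8165$)
$u{\left(N \right)} = 5 N$ ($u{\left(N \right)} = N \left(-1 + 6\right) = N 5 = 5 N$)
$\frac{u{\left(\left(-2 + 1\right)^{2} \right)} - 2488}{W + 3365} = \frac{5 \left(-2 + 1\right)^{2} - 2488}{\frac{3877}{496} + 3365} = \frac{5 \left(-1\right)^{2} - 2488}{\frac{1672917}{496}} = \left(5 \cdot 1 - 2488\right) \frac{496}{1672917} = \left(5 - 2488\right) \frac{496}{1672917} = \left(-2483\right) \frac{496}{1672917} = - \frac{1231568}{1672917}$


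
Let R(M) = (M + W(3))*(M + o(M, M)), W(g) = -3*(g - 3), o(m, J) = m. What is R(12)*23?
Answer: 6624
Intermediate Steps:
W(g) = 9 - 3*g (W(g) = -3*(-3 + g) = 9 - 3*g)
R(M) = 2*M² (R(M) = (M + (9 - 3*3))*(M + M) = (M + (9 - 9))*(2*M) = (M + 0)*(2*M) = M*(2*M) = 2*M²)
R(12)*23 = (2*12²)*23 = (2*144)*23 = 288*23 = 6624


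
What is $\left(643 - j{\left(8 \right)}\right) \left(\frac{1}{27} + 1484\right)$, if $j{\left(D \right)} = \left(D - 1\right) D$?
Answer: $\frac{23520503}{27} \approx 8.7113 \cdot 10^{5}$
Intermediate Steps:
$j{\left(D \right)} = D \left(-1 + D\right)$ ($j{\left(D \right)} = \left(-1 + D\right) D = D \left(-1 + D\right)$)
$\left(643 - j{\left(8 \right)}\right) \left(\frac{1}{27} + 1484\right) = \left(643 - 8 \left(-1 + 8\right)\right) \left(\frac{1}{27} + 1484\right) = \left(643 - 8 \cdot 7\right) \left(\frac{1}{27} + 1484\right) = \left(643 - 56\right) \frac{40069}{27} = 587 \cdot \frac{40069}{27} = \frac{23520503}{27}$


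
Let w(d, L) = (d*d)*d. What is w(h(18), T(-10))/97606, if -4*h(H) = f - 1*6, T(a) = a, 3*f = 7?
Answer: 1331/168663168 ≈ 7.8915e-6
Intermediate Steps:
f = 7/3 (f = (1/3)*7 = 7/3 ≈ 2.3333)
h(H) = 11/12 (h(H) = -(7/3 - 1*6)/4 = -(7/3 - 6)/4 = -1/4*(-11/3) = 11/12)
w(d, L) = d**3 (w(d, L) = d**2*d = d**3)
w(h(18), T(-10))/97606 = (11/12)**3/97606 = (1331/1728)*(1/97606) = 1331/168663168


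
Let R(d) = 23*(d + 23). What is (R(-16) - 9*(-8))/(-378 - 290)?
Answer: -233/668 ≈ -0.34880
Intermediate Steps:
R(d) = 529 + 23*d (R(d) = 23*(23 + d) = 529 + 23*d)
(R(-16) - 9*(-8))/(-378 - 290) = ((529 + 23*(-16)) - 9*(-8))/(-378 - 290) = ((529 - 368) + 72)/(-668) = (161 + 72)*(-1/668) = 233*(-1/668) = -233/668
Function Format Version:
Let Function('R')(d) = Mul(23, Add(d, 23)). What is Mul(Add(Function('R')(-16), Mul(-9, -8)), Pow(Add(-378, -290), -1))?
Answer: Rational(-233, 668) ≈ -0.34880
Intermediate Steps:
Function('R')(d) = Add(529, Mul(23, d)) (Function('R')(d) = Mul(23, Add(23, d)) = Add(529, Mul(23, d)))
Mul(Add(Function('R')(-16), Mul(-9, -8)), Pow(Add(-378, -290), -1)) = Mul(Add(Add(529, Mul(23, -16)), Mul(-9, -8)), Pow(Add(-378, -290), -1)) = Mul(Add(Add(529, -368), 72), Pow(-668, -1)) = Mul(Add(161, 72), Rational(-1, 668)) = Mul(233, Rational(-1, 668)) = Rational(-233, 668)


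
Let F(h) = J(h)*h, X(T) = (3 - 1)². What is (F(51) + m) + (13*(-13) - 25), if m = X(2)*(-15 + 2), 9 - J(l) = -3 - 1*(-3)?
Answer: 213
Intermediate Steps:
X(T) = 4 (X(T) = 2² = 4)
J(l) = 9 (J(l) = 9 - (-3 - 1*(-3)) = 9 - (-3 + 3) = 9 - 1*0 = 9 + 0 = 9)
m = -52 (m = 4*(-15 + 2) = 4*(-13) = -52)
F(h) = 9*h
(F(51) + m) + (13*(-13) - 25) = (9*51 - 52) + (13*(-13) - 25) = (459 - 52) + (-169 - 25) = 407 - 194 = 213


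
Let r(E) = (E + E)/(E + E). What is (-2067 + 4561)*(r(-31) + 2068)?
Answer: 5160086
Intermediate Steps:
r(E) = 1 (r(E) = (2*E)/((2*E)) = (2*E)*(1/(2*E)) = 1)
(-2067 + 4561)*(r(-31) + 2068) = (-2067 + 4561)*(1 + 2068) = 2494*2069 = 5160086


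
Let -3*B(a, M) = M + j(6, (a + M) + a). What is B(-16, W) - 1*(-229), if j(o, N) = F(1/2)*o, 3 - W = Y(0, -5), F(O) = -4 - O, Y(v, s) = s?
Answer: 706/3 ≈ 235.33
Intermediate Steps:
W = 8 (W = 3 - 1*(-5) = 3 + 5 = 8)
j(o, N) = -9*o/2 (j(o, N) = (-4 - 1/2)*o = (-4 - 1*½)*o = (-4 - ½)*o = -9*o/2)
B(a, M) = 9 - M/3 (B(a, M) = -(M - 9/2*6)/3 = -(M - 27)/3 = -(-27 + M)/3 = 9 - M/3)
B(-16, W) - 1*(-229) = (9 - ⅓*8) - 1*(-229) = (9 - 8/3) + 229 = 19/3 + 229 = 706/3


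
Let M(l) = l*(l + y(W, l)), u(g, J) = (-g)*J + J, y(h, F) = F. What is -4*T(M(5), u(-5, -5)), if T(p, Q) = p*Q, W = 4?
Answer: 6000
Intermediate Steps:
u(g, J) = J - J*g (u(g, J) = -J*g + J = J - J*g)
M(l) = 2*l² (M(l) = l*(l + l) = l*(2*l) = 2*l²)
T(p, Q) = Q*p
-4*T(M(5), u(-5, -5)) = -4*(-5*(1 - 1*(-5)))*2*5² = -4*(-5*(1 + 5))*2*25 = -4*(-5*6)*50 = -(-120)*50 = -4*(-1500) = 6000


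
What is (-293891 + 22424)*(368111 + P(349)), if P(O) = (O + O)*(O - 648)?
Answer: -43274283003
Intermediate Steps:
P(O) = 2*O*(-648 + O) (P(O) = (2*O)*(-648 + O) = 2*O*(-648 + O))
(-293891 + 22424)*(368111 + P(349)) = (-293891 + 22424)*(368111 + 2*349*(-648 + 349)) = -271467*(368111 + 2*349*(-299)) = -271467*(368111 - 208702) = -271467*159409 = -43274283003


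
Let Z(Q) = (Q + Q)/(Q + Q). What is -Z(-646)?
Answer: -1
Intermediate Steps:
Z(Q) = 1 (Z(Q) = (2*Q)/((2*Q)) = (2*Q)*(1/(2*Q)) = 1)
-Z(-646) = -1*1 = -1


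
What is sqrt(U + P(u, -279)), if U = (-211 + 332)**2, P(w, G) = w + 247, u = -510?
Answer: sqrt(14378) ≈ 119.91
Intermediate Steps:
P(w, G) = 247 + w
U = 14641 (U = 121**2 = 14641)
sqrt(U + P(u, -279)) = sqrt(14641 + (247 - 510)) = sqrt(14641 - 263) = sqrt(14378)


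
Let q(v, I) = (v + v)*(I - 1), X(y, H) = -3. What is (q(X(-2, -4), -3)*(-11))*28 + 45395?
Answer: 38003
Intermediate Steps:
q(v, I) = 2*v*(-1 + I) (q(v, I) = (2*v)*(-1 + I) = 2*v*(-1 + I))
(q(X(-2, -4), -3)*(-11))*28 + 45395 = ((2*(-3)*(-1 - 3))*(-11))*28 + 45395 = ((2*(-3)*(-4))*(-11))*28 + 45395 = (24*(-11))*28 + 45395 = -264*28 + 45395 = -7392 + 45395 = 38003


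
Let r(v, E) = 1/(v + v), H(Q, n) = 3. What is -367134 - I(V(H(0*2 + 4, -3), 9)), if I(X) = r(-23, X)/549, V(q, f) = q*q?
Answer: -9271602035/25254 ≈ -3.6713e+5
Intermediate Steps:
V(q, f) = q²
r(v, E) = 1/(2*v)
I(X) = -1/25254 (I(X) = ((½)/(-23))/549 = ((½)*(-1/23))*(1/549) = -1/46*1/549 = -1/25254)
-367134 - I(V(H(0*2 + 4, -3), 9)) = -367134 - 1*(-1/25254) = -367134 + 1/25254 = -9271602035/25254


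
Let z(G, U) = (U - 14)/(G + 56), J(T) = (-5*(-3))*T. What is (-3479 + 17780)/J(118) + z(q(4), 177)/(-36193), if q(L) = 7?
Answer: 10869421783/1345293810 ≈ 8.0796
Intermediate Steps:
J(T) = 15*T
z(G, U) = (-14 + U)/(56 + G)
(-3479 + 17780)/J(118) + z(q(4), 177)/(-36193) = (-3479 + 17780)/((15*118)) + ((-14 + 177)/(56 + 7))/(-36193) = 14301/1770 + (163/63)*(-1/36193) = 14301*(1/1770) + ((1/63)*163)*(-1/36193) = 4767/590 + (163/63)*(-1/36193) = 4767/590 - 163/2280159 = 10869421783/1345293810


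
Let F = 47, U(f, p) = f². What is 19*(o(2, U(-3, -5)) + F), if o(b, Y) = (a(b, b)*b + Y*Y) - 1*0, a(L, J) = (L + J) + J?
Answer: 2660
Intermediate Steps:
a(L, J) = L + 2*J (a(L, J) = (J + L) + J = L + 2*J)
o(b, Y) = Y² + 3*b² (o(b, Y) = ((b + 2*b)*b + Y*Y) - 1*0 = ((3*b)*b + Y²) + 0 = (3*b² + Y²) + 0 = (Y² + 3*b²) + 0 = Y² + 3*b²)
19*(o(2, U(-3, -5)) + F) = 19*((((-3)²)² + 3*2²) + 47) = 19*((9² + 3*4) + 47) = 19*((81 + 12) + 47) = 19*(93 + 47) = 19*140 = 2660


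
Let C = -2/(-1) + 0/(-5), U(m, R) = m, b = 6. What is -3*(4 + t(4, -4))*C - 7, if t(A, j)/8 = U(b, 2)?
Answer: -319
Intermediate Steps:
t(A, j) = 48 (t(A, j) = 8*6 = 48)
C = 2 (C = -2*(-1) + 0*(-⅕) = 2 + 0 = 2)
-3*(4 + t(4, -4))*C - 7 = -3*(4 + 48)*2 - 7 = -156*2 - 7 = -3*104 - 7 = -312 - 7 = -319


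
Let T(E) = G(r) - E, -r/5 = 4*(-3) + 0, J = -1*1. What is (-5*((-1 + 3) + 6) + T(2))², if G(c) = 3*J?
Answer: 2025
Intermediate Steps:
J = -1
r = 60 (r = -5*(4*(-3) + 0) = -5*(-12 + 0) = -5*(-12) = 60)
G(c) = -3 (G(c) = 3*(-1) = -3)
T(E) = -3 - E
(-5*((-1 + 3) + 6) + T(2))² = (-5*((-1 + 3) + 6) + (-3 - 1*2))² = (-5*(2 + 6) + (-3 - 2))² = (-5*8 - 5)² = (-40 - 5)² = (-45)² = 2025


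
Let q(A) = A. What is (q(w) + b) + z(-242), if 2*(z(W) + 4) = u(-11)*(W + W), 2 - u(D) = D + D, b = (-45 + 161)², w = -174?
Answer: 7470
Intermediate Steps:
b = 13456 (b = 116² = 13456)
u(D) = 2 - 2*D (u(D) = 2 - (D + D) = 2 - 2*D)
z(W) = -4 + 24*W (z(W) = -4 + ((2 - 2*(-11))*(W + W))/2 = -4 + ((2 + 22)*(2*W))/2 = -4 + (24*(2*W))/2 = -4 + (48*W)/2 = -4 + 24*W)
(q(w) + b) + z(-242) = (-174 + 13456) + (-4 + 24*(-242)) = 13282 + (-4 - 5808) = 13282 - 5812 = 7470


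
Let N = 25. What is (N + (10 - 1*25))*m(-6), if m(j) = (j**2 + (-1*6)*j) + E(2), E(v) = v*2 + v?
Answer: 780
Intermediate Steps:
E(v) = 3*v (E(v) = 2*v + v = 3*v)
m(j) = 6 + j**2 - 6*j (m(j) = (j**2 + (-1*6)*j) + 3*2 = (j**2 - 6*j) + 6 = 6 + j**2 - 6*j)
(N + (10 - 1*25))*m(-6) = (25 + (10 - 1*25))*(6 + (-6)**2 - 6*(-6)) = (25 + (10 - 25))*(6 + 36 + 36) = (25 - 15)*78 = 10*78 = 780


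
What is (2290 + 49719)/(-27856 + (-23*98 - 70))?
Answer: -52009/30180 ≈ -1.7233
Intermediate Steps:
(2290 + 49719)/(-27856 + (-23*98 - 70)) = 52009/(-27856 + (-2254 - 70)) = 52009/(-27856 - 2324) = 52009/(-30180) = 52009*(-1/30180) = -52009/30180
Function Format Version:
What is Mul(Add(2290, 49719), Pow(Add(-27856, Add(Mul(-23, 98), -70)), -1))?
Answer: Rational(-52009, 30180) ≈ -1.7233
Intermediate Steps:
Mul(Add(2290, 49719), Pow(Add(-27856, Add(Mul(-23, 98), -70)), -1)) = Mul(52009, Pow(Add(-27856, Add(-2254, -70)), -1)) = Mul(52009, Pow(Add(-27856, -2324), -1)) = Mul(52009, Pow(-30180, -1)) = Mul(52009, Rational(-1, 30180)) = Rational(-52009, 30180)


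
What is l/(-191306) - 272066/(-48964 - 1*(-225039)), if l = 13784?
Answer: -27237437998/16842101975 ≈ -1.6172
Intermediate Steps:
l/(-191306) - 272066/(-48964 - 1*(-225039)) = 13784/(-191306) - 272066/(-48964 - 1*(-225039)) = 13784*(-1/191306) - 272066/(-48964 + 225039) = -6892/95653 - 272066/176075 = -27237437998/16842101975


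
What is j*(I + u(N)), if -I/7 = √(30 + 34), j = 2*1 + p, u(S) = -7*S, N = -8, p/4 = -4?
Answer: 0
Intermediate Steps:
p = -16 (p = 4*(-4) = -16)
j = -14 (j = 2*1 - 16 = 2 - 16 = -14)
I = -56 (I = -7*√(30 + 34) = -7*√64 = -7*8 = -56)
j*(I + u(N)) = -14*(-56 - 7*(-8)) = -14*(-56 + 56) = -14*0 = 0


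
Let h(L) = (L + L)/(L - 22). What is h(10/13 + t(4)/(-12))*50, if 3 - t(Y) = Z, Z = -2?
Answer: -500/307 ≈ -1.6287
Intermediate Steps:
t(Y) = 5 (t(Y) = 3 - 1*(-2) = 3 + 2 = 5)
h(L) = 2*L/(-22 + L) (h(L) = (2*L)/(-22 + L) = 2*L/(-22 + L))
h(10/13 + t(4)/(-12))*50 = (2*(10/13 + 5/(-12))/(-22 + (10/13 + 5/(-12))))*50 = (2*(10*(1/13) + 5*(-1/12))/(-22 + (10*(1/13) + 5*(-1/12))))*50 = (2*(10/13 - 5/12)/(-22 + (10/13 - 5/12)))*50 = (2*(55/156)/(-22 + 55/156))*50 = (2*(55/156)/(-3377/156))*50 = (2*(55/156)*(-156/3377))*50 = -10/307*50 = -500/307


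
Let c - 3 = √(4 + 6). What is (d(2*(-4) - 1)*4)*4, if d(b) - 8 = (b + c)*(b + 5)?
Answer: 512 - 64*√10 ≈ 309.61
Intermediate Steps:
c = 3 + √10 (c = 3 + √(4 + 6) = 3 + √10 ≈ 6.1623)
d(b) = 8 + (5 + b)*(3 + b + √10) (d(b) = 8 + (b + (3 + √10))*(b + 5) = 8 + (3 + b + √10)*(5 + b) = 8 + (5 + b)*(3 + b + √10))
(d(2*(-4) - 1)*4)*4 = ((23 + (2*(-4) - 1)² + 5*√10 + 8*(2*(-4) - 1) + (2*(-4) - 1)*√10)*4)*4 = ((23 + (-8 - 1)² + 5*√10 + 8*(-8 - 1) + (-8 - 1)*√10)*4)*4 = ((23 + (-9)² + 5*√10 + 8*(-9) - 9*√10)*4)*4 = ((23 + 81 + 5*√10 - 72 - 9*√10)*4)*4 = ((32 - 4*√10)*4)*4 = (128 - 16*√10)*4 = 512 - 64*√10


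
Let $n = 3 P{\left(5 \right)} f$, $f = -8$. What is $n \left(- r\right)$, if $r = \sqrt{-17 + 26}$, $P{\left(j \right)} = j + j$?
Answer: $720$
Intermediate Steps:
$P{\left(j \right)} = 2 j$
$r = 3$ ($r = \sqrt{9} = 3$)
$n = -240$ ($n = 3 \cdot 2 \cdot 5 \left(-8\right) = 3 \cdot 10 \left(-8\right) = 30 \left(-8\right) = -240$)
$n \left(- r\right) = - 240 \left(\left(-1\right) 3\right) = \left(-240\right) \left(-3\right) = 720$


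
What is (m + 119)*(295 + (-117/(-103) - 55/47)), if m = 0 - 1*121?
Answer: -2855858/4841 ≈ -589.93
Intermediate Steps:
m = -121 (m = 0 - 121 = -121)
(m + 119)*(295 + (-117/(-103) - 55/47)) = (-121 + 119)*(295 + (-117/(-103) - 55/47)) = -2*(295 + (-117*(-1/103) - 55*1/47)) = -2*(295 + (117/103 - 55/47)) = -2*(295 - 166/4841) = -2*1427929/4841 = -2855858/4841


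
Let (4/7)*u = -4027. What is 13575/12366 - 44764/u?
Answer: 865624057/116195058 ≈ 7.4498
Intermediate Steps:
u = -28189/4 (u = (7/4)*(-4027) = -28189/4 ≈ -7047.3)
13575/12366 - 44764/u = 13575/12366 - 44764/(-28189/4) = 13575*(1/12366) - 44764*(-4/28189) = 4525/4122 + 179056/28189 = 865624057/116195058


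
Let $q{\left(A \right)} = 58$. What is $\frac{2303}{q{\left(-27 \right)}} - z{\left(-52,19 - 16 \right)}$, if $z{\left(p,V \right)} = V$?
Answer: $\frac{2129}{58} \approx 36.707$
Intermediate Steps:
$\frac{2303}{q{\left(-27 \right)}} - z{\left(-52,19 - 16 \right)} = \frac{2303}{58} - \left(19 - 16\right) = 2303 \cdot \frac{1}{58} - 3 = \frac{2303}{58} - 3 = \frac{2129}{58}$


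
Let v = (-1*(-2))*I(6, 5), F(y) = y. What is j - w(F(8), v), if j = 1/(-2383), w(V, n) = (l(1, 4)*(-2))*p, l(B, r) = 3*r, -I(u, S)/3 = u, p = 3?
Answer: 171575/2383 ≈ 72.000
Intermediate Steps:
I(u, S) = -3*u
v = -36 (v = (-1*(-2))*(-3*6) = 2*(-18) = -36)
w(V, n) = -72 (w(V, n) = ((3*4)*(-2))*3 = (12*(-2))*3 = -24*3 = -72)
j = -1/2383 ≈ -0.00041964
j - w(F(8), v) = -1/2383 - 1*(-72) = -1/2383 + 72 = 171575/2383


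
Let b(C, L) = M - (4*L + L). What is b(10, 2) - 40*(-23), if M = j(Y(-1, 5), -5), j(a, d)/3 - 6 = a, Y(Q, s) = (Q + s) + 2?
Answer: 946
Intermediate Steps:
Y(Q, s) = 2 + Q + s
j(a, d) = 18 + 3*a
M = 36 (M = 18 + 3*(2 - 1 + 5) = 18 + 3*6 = 18 + 18 = 36)
b(C, L) = 36 - 5*L (b(C, L) = 36 - (4*L + L) = 36 - 5*L)
b(10, 2) - 40*(-23) = (36 - 5*2) - 40*(-23) = (36 - 10) + 920 = 26 + 920 = 946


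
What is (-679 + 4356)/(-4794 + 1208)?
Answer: -3677/3586 ≈ -1.0254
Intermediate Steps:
(-679 + 4356)/(-4794 + 1208) = 3677/(-3586) = 3677*(-1/3586) = -3677/3586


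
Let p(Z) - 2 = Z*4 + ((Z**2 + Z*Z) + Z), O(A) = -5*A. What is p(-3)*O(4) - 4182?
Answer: -4282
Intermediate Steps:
p(Z) = 2 + 2*Z**2 + 5*Z (p(Z) = 2 + (Z*4 + ((Z**2 + Z*Z) + Z)) = 2 + (4*Z + ((Z**2 + Z**2) + Z)) = 2 + (4*Z + (2*Z**2 + Z)) = 2 + (4*Z + (Z + 2*Z**2)) = 2 + (2*Z**2 + 5*Z) = 2 + 2*Z**2 + 5*Z)
p(-3)*O(4) - 4182 = (2 + 2*(-3)**2 + 5*(-3))*(-5*4) - 4182 = (2 + 2*9 - 15)*(-20) - 4182 = (2 + 18 - 15)*(-20) - 4182 = 5*(-20) - 4182 = -100 - 4182 = -4282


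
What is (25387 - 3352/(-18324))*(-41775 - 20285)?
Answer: -7217496391100/4581 ≈ -1.5755e+9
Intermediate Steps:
(25387 - 3352/(-18324))*(-41775 - 20285) = (25387 - 3352*(-1/18324))*(-62060) = (25387 + 838/4581)*(-62060) = (116298685/4581)*(-62060) = -7217496391100/4581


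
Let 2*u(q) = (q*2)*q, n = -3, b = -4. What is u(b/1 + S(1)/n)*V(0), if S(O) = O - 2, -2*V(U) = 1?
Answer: -121/18 ≈ -6.7222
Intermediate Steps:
V(U) = -1/2 (V(U) = -1/2*1 = -1/2)
S(O) = -2 + O
u(q) = q**2 (u(q) = ((q*2)*q)/2 = ((2*q)*q)/2 = (2*q**2)/2 = q**2)
u(b/1 + S(1)/n)*V(0) = (-4/1 + (-2 + 1)/(-3))**2*(-1/2) = (-4*1 - 1*(-1/3))**2*(-1/2) = (-4 + 1/3)**2*(-1/2) = (-11/3)**2*(-1/2) = (121/9)*(-1/2) = -121/18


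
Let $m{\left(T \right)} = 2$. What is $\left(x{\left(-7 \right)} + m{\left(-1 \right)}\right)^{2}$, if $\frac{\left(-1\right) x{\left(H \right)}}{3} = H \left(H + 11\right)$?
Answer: $7396$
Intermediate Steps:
$x{\left(H \right)} = - 3 H \left(11 + H\right)$ ($x{\left(H \right)} = - 3 H \left(H + 11\right) = - 3 H \left(11 + H\right)$)
$\left(x{\left(-7 \right)} + m{\left(-1 \right)}\right)^{2} = \left(\left(-3\right) \left(-7\right) \left(11 - 7\right) + 2\right)^{2} = \left(\left(-3\right) \left(-7\right) 4 + 2\right)^{2} = \left(84 + 2\right)^{2} = 86^{2} = 7396$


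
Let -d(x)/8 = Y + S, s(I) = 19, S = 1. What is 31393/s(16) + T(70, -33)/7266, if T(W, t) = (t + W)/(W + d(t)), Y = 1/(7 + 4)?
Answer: 153740444345/93048396 ≈ 1652.3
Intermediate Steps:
Y = 1/11 ≈ 0.090909
d(x) = -96/11 (d(x) = -8*(1/11 + 1) = -8*12/11 = -96/11)
T(W, t) = (W + t)/(-96/11 + W) (T(W, t) = (t + W)/(W - 96/11) = (W + t)/(-96/11 + W))
31393/s(16) + T(70, -33)/7266 = 31393/19 + (11*(70 - 33)/(-96 + 11*70))/7266 = 31393*(1/19) + (11*37/(-96 + 770))*(1/7266) = 31393/19 + (11*37/674)*(1/7266) = 31393/19 + (11*(1/674)*37)*(1/7266) = 31393/19 + (407/674)*(1/7266) = 31393/19 + 407/4897284 = 153740444345/93048396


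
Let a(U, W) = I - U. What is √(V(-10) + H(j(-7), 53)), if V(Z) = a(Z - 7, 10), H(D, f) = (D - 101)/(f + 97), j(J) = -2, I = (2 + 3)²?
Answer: √37182/30 ≈ 6.4275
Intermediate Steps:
I = 25 (I = 5² = 25)
a(U, W) = 25 - U
H(D, f) = (-101 + D)/(97 + f)
V(Z) = 32 - Z (V(Z) = 25 - (Z - 7) = 25 - (-7 + Z) = 25 + (7 - Z) = 32 - Z)
√(V(-10) + H(j(-7), 53)) = √((32 - 1*(-10)) + (-101 - 2)/(97 + 53)) = √((32 + 10) - 103/150) = √(42 + (1/150)*(-103)) = √(42 - 103/150) = √(6197/150) = √37182/30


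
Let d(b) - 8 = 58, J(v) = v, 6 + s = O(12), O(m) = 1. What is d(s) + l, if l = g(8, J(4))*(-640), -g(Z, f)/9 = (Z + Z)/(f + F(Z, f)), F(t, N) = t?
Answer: 7746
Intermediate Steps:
s = -5 (s = -6 + 1 = -5)
g(Z, f) = -18*Z/(Z + f) (g(Z, f) = -9*(Z + Z)/(f + Z) = -9*2*Z/(Z + f) = -18*Z/(Z + f))
d(b) = 66 (d(b) = 8 + 58 = 66)
l = 7680 (l = -18*8/(8 + 4)*(-640) = -18*8/12*(-640) = -18*8*1/12*(-640) = -12*(-640) = 7680)
d(s) + l = 66 + 7680 = 7746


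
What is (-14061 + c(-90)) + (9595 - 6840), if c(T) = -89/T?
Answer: -1017451/90 ≈ -11305.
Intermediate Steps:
(-14061 + c(-90)) + (9595 - 6840) = (-14061 - 89/(-90)) + (9595 - 6840) = (-14061 - 89*(-1/90)) + 2755 = (-14061 + 89/90) + 2755 = -1265401/90 + 2755 = -1017451/90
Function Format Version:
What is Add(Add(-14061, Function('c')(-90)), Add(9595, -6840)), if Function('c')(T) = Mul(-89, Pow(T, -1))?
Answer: Rational(-1017451, 90) ≈ -11305.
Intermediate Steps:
Add(Add(-14061, Function('c')(-90)), Add(9595, -6840)) = Add(Add(-14061, Mul(-89, Pow(-90, -1))), Add(9595, -6840)) = Add(Add(-14061, Mul(-89, Rational(-1, 90))), 2755) = Add(Add(-14061, Rational(89, 90)), 2755) = Add(Rational(-1265401, 90), 2755) = Rational(-1017451, 90)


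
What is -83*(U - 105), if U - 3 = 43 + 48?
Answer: 913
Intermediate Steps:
U = 94 (U = 3 + (43 + 48) = 3 + 91 = 94)
-83*(U - 105) = -83*(94 - 105) = -83*(-11) = 913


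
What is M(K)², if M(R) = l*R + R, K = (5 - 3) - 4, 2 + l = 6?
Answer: 100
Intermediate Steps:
l = 4 (l = -2 + 6 = 4)
K = -2 (K = 2 - 4 = -2)
M(R) = 5*R (M(R) = 4*R + R = 5*R)
M(K)² = (5*(-2))² = (-10)² = 100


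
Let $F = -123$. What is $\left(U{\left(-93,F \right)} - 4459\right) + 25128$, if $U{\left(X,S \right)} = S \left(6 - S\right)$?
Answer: $4802$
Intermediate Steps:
$\left(U{\left(-93,F \right)} - 4459\right) + 25128 = \left(- 123 \left(6 - -123\right) - 4459\right) + 25128 = \left(- 123 \left(6 + 123\right) - 4459\right) + 25128 = \left(\left(-123\right) 129 - 4459\right) + 25128 = \left(-15867 - 4459\right) + 25128 = -20326 + 25128 = 4802$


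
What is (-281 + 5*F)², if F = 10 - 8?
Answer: 73441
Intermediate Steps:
F = 2
(-281 + 5*F)² = (-281 + 5*2)² = (-281 + 10)² = (-271)² = 73441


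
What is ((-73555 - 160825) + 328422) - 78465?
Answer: 15577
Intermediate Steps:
((-73555 - 160825) + 328422) - 78465 = (-234380 + 328422) - 78465 = 94042 - 78465 = 15577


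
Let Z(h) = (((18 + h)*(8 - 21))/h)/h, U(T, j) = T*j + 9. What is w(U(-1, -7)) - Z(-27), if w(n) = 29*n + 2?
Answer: 37733/81 ≈ 465.84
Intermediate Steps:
U(T, j) = 9 + T*j
Z(h) = (-234 - 13*h)/h² (Z(h) = (((18 + h)*(-13))/h)/h = ((-234 - 13*h)/h)/h = (-234 - 13*h)/h²)
w(n) = 2 + 29*n
w(U(-1, -7)) - Z(-27) = (2 + 29*(9 - 1*(-7))) - 13*(-18 - 1*(-27))/(-27)² = (2 + 29*(9 + 7)) - 13*(-18 + 27)/729 = (2 + 29*16) - 13*9/729 = (2 + 464) - 1*13/81 = 466 - 13/81 = 37733/81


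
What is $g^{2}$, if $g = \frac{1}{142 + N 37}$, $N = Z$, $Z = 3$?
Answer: $\frac{1}{64009} \approx 1.5623 \cdot 10^{-5}$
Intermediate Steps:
$N = 3$
$g = \frac{1}{253}$ ($g = \frac{1}{142 + 3 \cdot 37} = \frac{1}{142 + 111} = \frac{1}{253} \approx 0.0039526$)
$g^{2} = \left(\frac{1}{253}\right)^{2} = \frac{1}{64009}$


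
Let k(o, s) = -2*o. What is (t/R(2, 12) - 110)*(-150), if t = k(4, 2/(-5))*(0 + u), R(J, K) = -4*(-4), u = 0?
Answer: 16500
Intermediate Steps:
R(J, K) = 16
t = 0 (t = (-2*4)*(0 + 0) = -8*0 = 0)
(t/R(2, 12) - 110)*(-150) = (0/16 - 110)*(-150) = (0*(1/16) - 110)*(-150) = (0 - 110)*(-150) = -110*(-150) = 16500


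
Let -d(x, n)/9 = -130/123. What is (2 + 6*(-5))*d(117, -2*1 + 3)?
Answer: -10920/41 ≈ -266.34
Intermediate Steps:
d(x, n) = 390/41 (d(x, n) = -(-1170)/123 = -9*(-130/123) = 390/41)
(2 + 6*(-5))*d(117, -2*1 + 3) = (2 + 6*(-5))*(390/41) = (2 - 30)*(390/41) = -28*390/41 = -10920/41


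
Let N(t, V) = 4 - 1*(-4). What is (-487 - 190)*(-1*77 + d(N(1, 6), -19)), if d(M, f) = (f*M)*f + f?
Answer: -1890184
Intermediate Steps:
N(t, V) = 8 (N(t, V) = 4 + 4 = 8)
d(M, f) = f + M*f² (d(M, f) = (M*f)*f + f = M*f² + f = f + M*f²)
(-487 - 190)*(-1*77 + d(N(1, 6), -19)) = (-487 - 190)*(-1*77 - 19*(1 + 8*(-19))) = -677*(-77 - 19*(1 - 152)) = -677*(-77 - 19*(-151)) = -677*(-77 + 2869) = -677*2792 = -1890184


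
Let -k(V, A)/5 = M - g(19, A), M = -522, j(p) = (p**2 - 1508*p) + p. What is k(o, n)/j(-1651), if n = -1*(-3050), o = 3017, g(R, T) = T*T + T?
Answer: 23265180/2606929 ≈ 8.9244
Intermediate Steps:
j(p) = p**2 - 1507*p
g(R, T) = T + T**2 (g(R, T) = T**2 + T = T + T**2)
n = 3050
k(V, A) = 2610 + 5*A*(1 + A) (k(V, A) = -5*(-522 - A*(1 + A)) = 2610 + 5*A*(1 + A))
k(o, n)/j(-1651) = (2610 + 5*3050*(1 + 3050))/((-1651*(-1507 - 1651))) = (2610 + 5*3050*3051)/((-1651*(-3158))) = (2610 + 46527750)/5213858 = 46530360*(1/5213858) = 23265180/2606929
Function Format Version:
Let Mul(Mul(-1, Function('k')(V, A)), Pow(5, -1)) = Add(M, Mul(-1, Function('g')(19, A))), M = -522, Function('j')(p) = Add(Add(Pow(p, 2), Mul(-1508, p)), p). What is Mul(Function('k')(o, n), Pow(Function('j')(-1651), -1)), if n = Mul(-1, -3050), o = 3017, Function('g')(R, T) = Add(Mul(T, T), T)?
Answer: Rational(23265180, 2606929) ≈ 8.9244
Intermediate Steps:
Function('j')(p) = Add(Pow(p, 2), Mul(-1507, p))
Function('g')(R, T) = Add(T, Pow(T, 2)) (Function('g')(R, T) = Add(Pow(T, 2), T) = Add(T, Pow(T, 2)))
n = 3050
Function('k')(V, A) = Add(2610, Mul(5, A, Add(1, A))) (Function('k')(V, A) = Mul(-5, Add(-522, Mul(-1, Mul(A, Add(1, A))))) = Mul(-5, Add(-522, Mul(-1, A, Add(1, A)))) = Add(2610, Mul(5, A, Add(1, A))))
Mul(Function('k')(o, n), Pow(Function('j')(-1651), -1)) = Mul(Add(2610, Mul(5, 3050, Add(1, 3050))), Pow(Mul(-1651, Add(-1507, -1651)), -1)) = Mul(Add(2610, Mul(5, 3050, 3051)), Pow(Mul(-1651, -3158), -1)) = Mul(Add(2610, 46527750), Pow(5213858, -1)) = Mul(46530360, Rational(1, 5213858)) = Rational(23265180, 2606929)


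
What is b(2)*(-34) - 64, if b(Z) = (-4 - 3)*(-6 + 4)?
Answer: -540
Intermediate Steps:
b(Z) = 14 (b(Z) = -7*(-2) = 14)
b(2)*(-34) - 64 = 14*(-34) - 64 = -476 - 64 = -540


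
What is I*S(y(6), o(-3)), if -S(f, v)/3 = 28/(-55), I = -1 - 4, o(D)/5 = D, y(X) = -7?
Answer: -84/11 ≈ -7.6364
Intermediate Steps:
o(D) = 5*D
I = -5
S(f, v) = 84/55 (S(f, v) = -84/(-55) = -84*(-1)/55 = -3*(-28/55) = 84/55)
I*S(y(6), o(-3)) = -5*84/55 = -84/11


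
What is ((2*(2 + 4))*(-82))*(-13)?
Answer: 12792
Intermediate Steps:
((2*(2 + 4))*(-82))*(-13) = ((2*6)*(-82))*(-13) = (12*(-82))*(-13) = -984*(-13) = 12792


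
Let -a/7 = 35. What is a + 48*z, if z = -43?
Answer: -2309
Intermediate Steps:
a = -245 (a = -7*35 = -245)
a + 48*z = -245 + 48*(-43) = -245 - 2064 = -2309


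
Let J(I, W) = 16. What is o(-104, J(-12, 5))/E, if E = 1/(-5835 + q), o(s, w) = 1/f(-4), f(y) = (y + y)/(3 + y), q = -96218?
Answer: -102053/8 ≈ -12757.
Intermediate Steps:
f(y) = 2*y/(3 + y) (f(y) = (2*y)/(3 + y) = 2*y/(3 + y))
o(s, w) = ⅛ (o(s, w) = 1/(2*(-4)/(3 - 4)) = 1/(2*(-4)/(-1)) = 1/(2*(-4)*(-1)) = 1/8 = ⅛)
E = -1/102053 (E = 1/(-5835 - 96218) = 1/(-102053) = -1/102053 ≈ -9.7988e-6)
o(-104, J(-12, 5))/E = 1/(8*(-1/102053)) = (⅛)*(-102053) = -102053/8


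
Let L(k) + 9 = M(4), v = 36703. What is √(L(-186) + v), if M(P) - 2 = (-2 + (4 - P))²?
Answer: 10*√367 ≈ 191.57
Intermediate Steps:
M(P) = 2 + (2 - P)² (M(P) = 2 + (-2 + (4 - P))² = 2 + (2 - P)²)
L(k) = -3 (L(k) = -9 + (2 + (-2 + 4)²) = -9 + (2 + 2²) = -9 + (2 + 4) = -9 + 6 = -3)
√(L(-186) + v) = √(-3 + 36703) = √36700 = 10*√367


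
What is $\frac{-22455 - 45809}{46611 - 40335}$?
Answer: $- \frac{17066}{1569} \approx -10.877$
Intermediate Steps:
$\frac{-22455 - 45809}{46611 - 40335} = - \frac{68264}{6276} = \left(-68264\right) \frac{1}{6276} = - \frac{17066}{1569}$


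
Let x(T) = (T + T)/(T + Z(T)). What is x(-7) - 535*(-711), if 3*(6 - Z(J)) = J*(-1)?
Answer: 1901946/5 ≈ 3.8039e+5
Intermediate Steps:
Z(J) = 6 + J/3 (Z(J) = 6 - J*(-1)/3 = 6 - (-1)*J/3 = 6 + J/3)
x(T) = 2*T/(6 + 4*T/3) (x(T) = (T + T)/(T + (6 + T/3)) = (2*T)/(6 + 4*T/3) = 2*T/(6 + 4*T/3))
x(-7) - 535*(-711) = 3*(-7)/(9 + 2*(-7)) - 535*(-711) = 3*(-7)/(9 - 14) + 380385 = 3*(-7)/(-5) + 380385 = 3*(-7)*(-⅕) + 380385 = 21/5 + 380385 = 1901946/5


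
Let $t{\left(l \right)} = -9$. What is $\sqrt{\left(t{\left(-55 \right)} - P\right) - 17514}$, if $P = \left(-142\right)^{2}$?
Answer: $13 i \sqrt{223} \approx 194.13 i$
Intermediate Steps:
$P = 20164$
$\sqrt{\left(t{\left(-55 \right)} - P\right) - 17514} = \sqrt{\left(-9 - 20164\right) - 17514} = \sqrt{-20173 - 17514} = \sqrt{-37687} = 13 i \sqrt{223}$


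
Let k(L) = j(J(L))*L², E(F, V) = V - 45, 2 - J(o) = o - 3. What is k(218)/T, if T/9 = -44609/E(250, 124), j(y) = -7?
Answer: 26280772/401481 ≈ 65.460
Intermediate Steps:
J(o) = 5 - o (J(o) = 2 - (o - 3) = 2 - (-3 + o) = 2 + (3 - o) = 5 - o)
E(F, V) = -45 + V
k(L) = -7*L²
T = -401481/79 (T = 9*(-44609/(-45 + 124)) = 9*(-44609/79) = -401481/79 ≈ -5082.0)
k(218)/T = (-7*218²)/(-401481/79) = -7*47524*(-79/401481) = -332668*(-79/401481) = 26280772/401481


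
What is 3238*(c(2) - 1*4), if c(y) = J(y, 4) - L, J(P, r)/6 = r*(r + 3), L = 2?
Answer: 524556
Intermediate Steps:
J(P, r) = 6*r*(3 + r) (J(P, r) = 6*(r*(r + 3)) = 6*(r*(3 + r)) = 6*r*(3 + r))
c(y) = 166 (c(y) = 6*4*(3 + 4) - 1*2 = 6*4*7 - 2 = 168 - 2 = 166)
3238*(c(2) - 1*4) = 3238*(166 - 1*4) = 3238*(166 - 4) = 3238*162 = 524556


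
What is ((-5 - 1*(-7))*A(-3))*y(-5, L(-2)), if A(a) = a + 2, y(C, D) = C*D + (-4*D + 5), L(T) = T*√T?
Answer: -10 - 36*I*√2 ≈ -10.0 - 50.912*I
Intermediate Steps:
L(T) = T^(3/2)
y(C, D) = 5 - 4*D + C*D (y(C, D) = C*D + (5 - 4*D) = 5 - 4*D + C*D)
A(a) = 2 + a
((-5 - 1*(-7))*A(-3))*y(-5, L(-2)) = ((-5 - 1*(-7))*(2 - 3))*(5 - (-8)*I*√2 - (-10)*I*√2) = ((-5 + 7)*(-1))*(5 - (-8)*I*√2 - (-10)*I*√2) = (2*(-1))*(5 + 8*I*√2 + 10*I*√2) = -2*(5 + 18*I*√2) = -10 - 36*I*√2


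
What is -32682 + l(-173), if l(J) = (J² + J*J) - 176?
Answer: 27000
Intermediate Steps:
l(J) = -176 + 2*J² (l(J) = (J² + J²) - 176 = 2*J² - 176 = -176 + 2*J²)
-32682 + l(-173) = -32682 + (-176 + 2*(-173)²) = -32682 + (-176 + 2*29929) = -32682 + (-176 + 59858) = -32682 + 59682 = 27000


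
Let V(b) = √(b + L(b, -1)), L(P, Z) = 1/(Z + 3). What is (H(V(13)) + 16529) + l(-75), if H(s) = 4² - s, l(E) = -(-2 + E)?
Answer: 16622 - 3*√6/2 ≈ 16618.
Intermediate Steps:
L(P, Z) = 1/(3 + Z)
V(b) = √(½ + b) (V(b) = √(b + 1/(3 - 1)) = √(b + 1/2) = √(b + ½) = √(½ + b))
l(E) = 2 - E
H(s) = 16 - s
(H(V(13)) + 16529) + l(-75) = ((16 - √(2 + 4*13)/2) + 16529) + (2 - 1*(-75)) = ((16 - √(2 + 52)/2) + 16529) + (2 + 75) = ((16 - √54/2) + 16529) + 77 = ((16 - 3*√6/2) + 16529) + 77 = (16545 - 3*√6/2) + 77 = 16622 - 3*√6/2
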